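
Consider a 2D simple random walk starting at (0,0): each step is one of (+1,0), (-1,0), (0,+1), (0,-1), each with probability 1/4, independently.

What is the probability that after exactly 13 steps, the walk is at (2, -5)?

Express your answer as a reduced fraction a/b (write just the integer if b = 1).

Let h be the number of horizontal steps (so 13-h are vertical). To end at (2,-5) need (h+2)/2 right-steps and ((13-h)-5)/2 up-steps.
Sum over h with 2 ≤ h ≤ 8, h ≡ 0 (mod 2), 13-h ≡ 1 (mod 2):
h=2: C(13,2)·C(2,2)·C(11,3) = 78·1·165 = 12870
h=4: C(13,4)·C(4,3)·C(9,2) = 715·4·36 = 102960
h=6: C(13,6)·C(6,4)·C(7,1) = 1716·15·7 = 180180
h=8: C(13,8)·C(8,5)·C(5,0) = 1287·56·1 = 72072
Total favorable: 368082
Total paths: 4^13 = 67108864
P = 368082/67108864 = 184041/33554432

Answer: 184041/33554432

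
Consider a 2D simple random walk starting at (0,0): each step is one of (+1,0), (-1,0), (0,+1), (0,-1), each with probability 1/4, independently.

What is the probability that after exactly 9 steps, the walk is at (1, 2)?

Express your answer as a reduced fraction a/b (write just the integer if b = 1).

Let h be the number of horizontal steps (so 9-h are vertical). To end at (1,2) need (h+1)/2 right-steps and ((9-h)+2)/2 up-steps.
Sum over h with 1 ≤ h ≤ 7, h ≡ 1 (mod 2), 9-h ≡ 0 (mod 2):
h=1: C(9,1)·C(1,1)·C(8,5) = 9·1·56 = 504
h=3: C(9,3)·C(3,2)·C(6,4) = 84·3·15 = 3780
h=5: C(9,5)·C(5,3)·C(4,3) = 126·10·4 = 5040
h=7: C(9,7)·C(7,4)·C(2,2) = 36·35·1 = 1260
Total favorable: 10584
Total paths: 4^9 = 262144
P = 10584/262144 = 1323/32768

Answer: 1323/32768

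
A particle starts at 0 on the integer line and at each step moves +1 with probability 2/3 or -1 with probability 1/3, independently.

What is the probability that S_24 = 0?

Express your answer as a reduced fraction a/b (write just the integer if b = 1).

Answer: 11076222976/282429536481

Derivation:
To be at 0 after 24 steps: need exactly 12 steps of +1 and 12 of -1.
Number of such sequences: C(24,12) = 2704156
Each has probability (2/3)^12 · (1/3)^12 = 4096/282429536481
P = 2704156 · 4096/282429536481 = 11076222976/282429536481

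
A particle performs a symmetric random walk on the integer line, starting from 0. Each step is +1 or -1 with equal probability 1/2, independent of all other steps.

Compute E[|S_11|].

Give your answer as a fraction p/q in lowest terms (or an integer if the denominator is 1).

Answer: 693/256

Derivation:
S_11 takes values m ≡ 1 (mod 2) with |m| ≤ 11; P(S_11=m) = C(11,(11+m)/2)/2^11.
Total paths: 2^11 = 2048
Distribution: P(S=-11)=1/2048, P(S=-9)=11/2048, P(S=-7)=55/2048, P(S=-5)=165/2048, P(S=-3)=330/2048, P(S=-1)=462/2048, P(S=1)=462/2048, P(S=3)=330/2048, P(S=5)=165/2048, P(S=7)=55/2048, P(S=9)=11/2048, P(S=11)=1/2048
E[|S_11|] = Σ_m |m|·P(S_11=m) = 5544/2048 = 693/256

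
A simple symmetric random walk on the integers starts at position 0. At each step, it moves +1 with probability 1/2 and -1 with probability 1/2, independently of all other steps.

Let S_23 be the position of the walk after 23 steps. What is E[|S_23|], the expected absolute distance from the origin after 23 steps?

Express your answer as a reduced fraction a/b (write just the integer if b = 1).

Answer: 2028117/524288

Derivation:
S_23 takes values m ≡ 1 (mod 2) with |m| ≤ 23; P(S_23=m) = C(23,(23+m)/2)/2^23.
Total paths: 2^23 = 8388608
Distribution: P(S=-23)=1/8388608, P(S=-21)=23/8388608, P(S=-19)=253/8388608, P(S=-17)=1771/8388608, P(S=-15)=8855/8388608, P(S=-13)=33649/8388608, P(S=-11)=100947/8388608, P(S=-9)=245157/8388608, P(S=-7)=490314/8388608, P(S=-5)=817190/8388608, P(S=-3)=1144066/8388608, P(S=-1)=1352078/8388608, P(S=1)=1352078/8388608, P(S=3)=1144066/8388608, P(S=5)=817190/8388608, P(S=7)=490314/8388608, P(S=9)=245157/8388608, P(S=11)=100947/8388608, P(S=13)=33649/8388608, P(S=15)=8855/8388608, P(S=17)=1771/8388608, P(S=19)=253/8388608, P(S=21)=23/8388608, P(S=23)=1/8388608
E[|S_23|] = Σ_m |m|·P(S_23=m) = 32449872/8388608 = 2028117/524288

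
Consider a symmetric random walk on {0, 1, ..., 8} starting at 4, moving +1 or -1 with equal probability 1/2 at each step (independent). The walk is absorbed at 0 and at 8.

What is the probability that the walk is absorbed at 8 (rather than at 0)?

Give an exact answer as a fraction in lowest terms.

Symmetric walk (p = 1/2): the harmonic-function argument gives P(hit 8 before 0 | start at 4) = a/N.
P = 4/8 = 1/2

Answer: 1/2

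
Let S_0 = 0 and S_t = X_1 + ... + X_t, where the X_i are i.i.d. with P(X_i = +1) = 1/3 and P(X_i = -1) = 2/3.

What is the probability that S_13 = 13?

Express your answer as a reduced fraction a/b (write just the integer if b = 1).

Answer: 1/1594323

Derivation:
To reach position 13 after 13 steps: need 13 steps of +1 and 0 steps of -1.
Number of such sequences: C(13,13) = 1
Each has probability (1/3)^13 · (2/3)^0 = 1/1594323
P = 1 · 1/1594323 = 1/1594323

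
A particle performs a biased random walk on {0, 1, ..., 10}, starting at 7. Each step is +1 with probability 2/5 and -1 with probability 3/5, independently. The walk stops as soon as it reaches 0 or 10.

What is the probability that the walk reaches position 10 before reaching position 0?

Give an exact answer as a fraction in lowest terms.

Biased walk: p = 2/5, q = 3/5, r = q/p = 3/2
Gambler's ruin: P(hit 10 before 0 | start at 7) = (1 - r^a)/(1 - r^N)
r^7 = 2187/128; r^10 = 59049/1024
P = (1 - 2187/128) / (1 - 59049/1024) = -2059/128 / -58025/1024 = 16472/58025

Answer: 16472/58025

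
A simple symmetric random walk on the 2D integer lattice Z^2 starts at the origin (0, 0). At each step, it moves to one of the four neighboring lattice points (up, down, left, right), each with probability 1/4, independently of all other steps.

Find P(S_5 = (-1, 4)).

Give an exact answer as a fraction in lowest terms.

Let h be the number of horizontal steps (so 5-h are vertical). To end at (-1,4) need (h-1)/2 right-steps and ((5-h)+4)/2 up-steps.
Sum over h with 1 ≤ h ≤ 1, h ≡ 1 (mod 2), 5-h ≡ 0 (mod 2):
h=1: C(5,1)·C(1,0)·C(4,4) = 5·1·1 = 5
Total favorable: 5
Total paths: 4^5 = 1024
P = 5/1024 = 5/1024

Answer: 5/1024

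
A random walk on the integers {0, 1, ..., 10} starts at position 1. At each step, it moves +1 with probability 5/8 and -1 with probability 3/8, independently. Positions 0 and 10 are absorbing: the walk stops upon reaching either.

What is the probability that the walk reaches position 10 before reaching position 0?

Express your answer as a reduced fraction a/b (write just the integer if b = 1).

Biased walk: p = 5/8, q = 3/8, r = q/p = 3/5
Gambler's ruin: P(hit 10 before 0 | start at 1) = (1 - r^a)/(1 - r^N)
r^1 = 3/5; r^10 = 59049/9765625
P = (1 - 3/5) / (1 - 59049/9765625) = 2/5 / 9706576/9765625 = 1953125/4853288

Answer: 1953125/4853288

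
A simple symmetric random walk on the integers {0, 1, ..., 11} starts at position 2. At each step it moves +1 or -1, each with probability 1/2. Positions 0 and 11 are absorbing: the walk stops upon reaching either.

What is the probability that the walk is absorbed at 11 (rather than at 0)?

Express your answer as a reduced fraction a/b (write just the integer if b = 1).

Answer: 2/11

Derivation:
Symmetric walk (p = 1/2): the harmonic-function argument gives P(hit 11 before 0 | start at 2) = a/N.
P = 2/11 = 2/11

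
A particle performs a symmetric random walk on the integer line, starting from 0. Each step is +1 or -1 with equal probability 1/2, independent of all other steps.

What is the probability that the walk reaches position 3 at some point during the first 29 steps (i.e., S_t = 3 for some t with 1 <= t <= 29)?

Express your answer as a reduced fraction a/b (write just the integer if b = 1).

Answer: 313889477/536870912

Derivation:
Count via complement. Let g(t,s) = #length-t paths at position s with S_1..S_t all ≠ 3.
g(t,s) = g(t-1,s-1) + g(t-1,s+1) for s ≠ 3; g(t,3) = 0.
t=0: g(0,0)=1
t=1: g(1,-1)=1 g(1,1)=1
t=2: g(2,-2)=1 g(2,0)=2 g(2,2)=1
t=3: g(3,-3)=1 g(3,-1)=3 g(3,1)=3
t=4: g(4,-4)=1 g(4,-2)=4 g(4,0)=6 g(4,2)=3
t=5: g(5,-5)=1 g(5,-3)=5 g(5,-1)=10 g(5,1)=9
t=6: g(6,-6)=1 g(6,-4)=6 g(6,-2)=15 g(6,0)=19 g(6,2)=9
t=7: g(7,-7)=1 g(7,-5)=7 g(7,-3)=21 g(7,-1)=34 g(7,1)=28
t=8: g(8,-8)=1 g(8,-6)=8 g(8,-4)=28 g(8,-2)=55 g(8,0)=62 g(8,2)=28
t=9: g(9,-9)=1 g(9,-7)=9 g(9,-5)=36 g(9,-3)=83 g(9,-1)=117 g(9,1)=90
t=10: g(10,-10)=1 g(10,-8)=10 g(10,-6)=45 g(10,-4)=119 g(10,-2)=200 g(10,0)=207 g(10,2)=90
t=11: g(11,-11)=1 g(11,-9)=11 g(11,-7)=55 g(11,-5)=164 g(11,-3)=319 g(11,-1)=407 g(11,1)=297
t=12: g(12,-12)=1 g(12,-10)=12 g(12,-8)=66 g(12,-6)=219 g(12,-4)=483 g(12,-2)=726 g(12,0)=704 g(12,2)=297
t=13: g(13,-13)=1 g(13,-11)=13 g(13,-9)=78 g(13,-7)=285 g(13,-5)=702 g(13,-3)=1209 g(13,-1)=1430 g(13,1)=1001
t=14: g(14,-14)=1 g(14,-12)=14 g(14,-10)=91 g(14,-8)=363 g(14,-6)=987 g(14,-4)=1911 g(14,-2)=2639 g(14,0)=2431 g(14,2)=1001
t=15: g(15,-15)=1 g(15,-13)=15 g(15,-11)=105 g(15,-9)=454 g(15,-7)=1350 g(15,-5)=2898 g(15,-3)=4550 g(15,-1)=5070 g(15,1)=3432
t=16: g(16,-16)=1 g(16,-14)=16 g(16,-12)=120 g(16,-10)=559 g(16,-8)=1804 g(16,-6)=4248 g(16,-4)=7448 g(16,-2)=9620 g(16,0)=8502 g(16,2)=3432
t=17: g(17,-17)=1 g(17,-15)=17 g(17,-13)=136 g(17,-11)=679 g(17,-9)=2363 g(17,-7)=6052 g(17,-5)=11696 g(17,-3)=17068 g(17,-1)=18122 g(17,1)=11934
t=18: g(18,-18)=1 g(18,-16)=18 g(18,-14)=153 g(18,-12)=815 g(18,-10)=3042 g(18,-8)=8415 g(18,-6)=17748 g(18,-4)=28764 g(18,-2)=35190 g(18,0)=30056 g(18,2)=11934
t=19: g(19,-19)=1 g(19,-17)=19 g(19,-15)=171 g(19,-13)=968 g(19,-11)=3857 g(19,-9)=11457 g(19,-7)=26163 g(19,-5)=46512 g(19,-3)=63954 g(19,-1)=65246 g(19,1)=41990
t=20: g(20,-20)=1 g(20,-18)=20 g(20,-16)=190 g(20,-14)=1139 g(20,-12)=4825 g(20,-10)=15314 g(20,-8)=37620 g(20,-6)=72675 g(20,-4)=110466 g(20,-2)=129200 g(20,0)=107236 g(20,2)=41990
t=21: g(21,-21)=1 g(21,-19)=21 g(21,-17)=210 g(21,-15)=1329 g(21,-13)=5964 g(21,-11)=20139 g(21,-9)=52934 g(21,-7)=110295 g(21,-5)=183141 g(21,-3)=239666 g(21,-1)=236436 g(21,1)=149226
t=22: g(22,-22)=1 g(22,-20)=22 g(22,-18)=231 g(22,-16)=1539 g(22,-14)=7293 g(22,-12)=26103 g(22,-10)=73073 g(22,-8)=163229 g(22,-6)=293436 g(22,-4)=422807 g(22,-2)=476102 g(22,0)=385662 g(22,2)=149226
t=23: g(23,-23)=1 g(23,-21)=23 g(23,-19)=253 g(23,-17)=1770 g(23,-15)=8832 g(23,-13)=33396 g(23,-11)=99176 g(23,-9)=236302 g(23,-7)=456665 g(23,-5)=716243 g(23,-3)=898909 g(23,-1)=861764 g(23,1)=534888
t=24: g(24,-24)=1 g(24,-22)=24 g(24,-20)=276 g(24,-18)=2023 g(24,-16)=10602 g(24,-14)=42228 g(24,-12)=132572 g(24,-10)=335478 g(24,-8)=692967 g(24,-6)=1172908 g(24,-4)=1615152 g(24,-2)=1760673 g(24,0)=1396652 g(24,2)=534888
t=25: g(25,-25)=1 g(25,-23)=25 g(25,-21)=300 g(25,-19)=2299 g(25,-17)=12625 g(25,-15)=52830 g(25,-13)=174800 g(25,-11)=468050 g(25,-9)=1028445 g(25,-7)=1865875 g(25,-5)=2788060 g(25,-3)=3375825 g(25,-1)=3157325 g(25,1)=1931540
t=26: g(26,-26)=1 g(26,-24)=26 g(26,-22)=325 g(26,-20)=2599 g(26,-18)=14924 g(26,-16)=65455 g(26,-14)=227630 g(26,-12)=642850 g(26,-10)=1496495 g(26,-8)=2894320 g(26,-6)=4653935 g(26,-4)=6163885 g(26,-2)=6533150 g(26,0)=5088865 g(26,2)=1931540
t=27: g(27,-27)=1 g(27,-25)=27 g(27,-23)=351 g(27,-21)=2924 g(27,-19)=17523 g(27,-17)=80379 g(27,-15)=293085 g(27,-13)=870480 g(27,-11)=2139345 g(27,-9)=4390815 g(27,-7)=7548255 g(27,-5)=10817820 g(27,-3)=12697035 g(27,-1)=11622015 g(27,1)=7020405
t=28: g(28,-28)=1 g(28,-26)=28 g(28,-24)=378 g(28,-22)=3275 g(28,-20)=20447 g(28,-18)=97902 g(28,-16)=373464 g(28,-14)=1163565 g(28,-12)=3009825 g(28,-10)=6530160 g(28,-8)=11939070 g(28,-6)=18366075 g(28,-4)=23514855 g(28,-2)=24319050 g(28,0)=18642420 g(28,2)=7020405
t=29: g(29,-29)=1 g(29,-27)=29 g(29,-25)=406 g(29,-23)=3653 g(29,-21)=23722 g(29,-19)=118349 g(29,-17)=471366 g(29,-15)=1537029 g(29,-13)=4173390 g(29,-11)=9539985 g(29,-9)=18469230 g(29,-7)=30305145 g(29,-5)=41880930 g(29,-3)=47833905 g(29,-1)=42961470 g(29,1)=25662825
Paths never hitting 3: Σ_s g(29,s) = 222981435
Paths hitting 3: 2^29 - 222981435 = 313889477
P = 313889477/536870912 = 313889477/536870912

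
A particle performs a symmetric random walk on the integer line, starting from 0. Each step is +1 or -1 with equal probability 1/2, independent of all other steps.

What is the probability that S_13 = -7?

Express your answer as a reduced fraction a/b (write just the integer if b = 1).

To reach position -7 after 13 steps: need 3 steps of +1 and 10 of -1.
Favorable paths: C(13,3) = 286
Total paths: 2^13 = 8192
P = 286/8192 = 143/4096

Answer: 143/4096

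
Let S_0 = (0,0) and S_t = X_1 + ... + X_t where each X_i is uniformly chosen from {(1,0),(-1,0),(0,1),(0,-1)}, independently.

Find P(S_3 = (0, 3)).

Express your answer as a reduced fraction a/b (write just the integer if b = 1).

Let h be the number of horizontal steps (so 3-h are vertical). To end at (0,3) need (h+0)/2 right-steps and ((3-h)+3)/2 up-steps.
Sum over h with 0 ≤ h ≤ 0, h ≡ 0 (mod 2), 3-h ≡ 1 (mod 2):
h=0: C(3,0)·C(0,0)·C(3,3) = 1·1·1 = 1
Total favorable: 1
Total paths: 4^3 = 64
P = 1/64 = 1/64

Answer: 1/64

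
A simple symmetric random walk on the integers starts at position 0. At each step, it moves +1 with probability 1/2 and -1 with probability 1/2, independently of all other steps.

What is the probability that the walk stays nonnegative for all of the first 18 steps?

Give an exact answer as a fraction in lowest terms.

Let f(t,s) = #length-t paths at position s with S_1..S_t all ≥ 0.
f(t,s) = f(t-1,s-1) + f(t-1,s+1) for s ≥ 0; f(t,s) = 0 for s < 0.
t=0: f(0,0)=1
t=1: f(1,1)=1
t=2: f(2,0)=1 f(2,2)=1
t=3: f(3,1)=2 f(3,3)=1
t=4: f(4,0)=2 f(4,2)=3 f(4,4)=1
t=5: f(5,1)=5 f(5,3)=4 f(5,5)=1
t=6: f(6,0)=5 f(6,2)=9 f(6,4)=5 f(6,6)=1
t=7: f(7,1)=14 f(7,3)=14 f(7,5)=6 f(7,7)=1
t=8: f(8,0)=14 f(8,2)=28 f(8,4)=20 f(8,6)=7 f(8,8)=1
t=9: f(9,1)=42 f(9,3)=48 f(9,5)=27 f(9,7)=8 f(9,9)=1
t=10: f(10,0)=42 f(10,2)=90 f(10,4)=75 f(10,6)=35 f(10,8)=9 f(10,10)=1
t=11: f(11,1)=132 f(11,3)=165 f(11,5)=110 f(11,7)=44 f(11,9)=10 f(11,11)=1
t=12: f(12,0)=132 f(12,2)=297 f(12,4)=275 f(12,6)=154 f(12,8)=54 f(12,10)=11 f(12,12)=1
t=13: f(13,1)=429 f(13,3)=572 f(13,5)=429 f(13,7)=208 f(13,9)=65 f(13,11)=12 f(13,13)=1
t=14: f(14,0)=429 f(14,2)=1001 f(14,4)=1001 f(14,6)=637 f(14,8)=273 f(14,10)=77 f(14,12)=13 f(14,14)=1
t=15: f(15,1)=1430 f(15,3)=2002 f(15,5)=1638 f(15,7)=910 f(15,9)=350 f(15,11)=90 f(15,13)=14 f(15,15)=1
t=16: f(16,0)=1430 f(16,2)=3432 f(16,4)=3640 f(16,6)=2548 f(16,8)=1260 f(16,10)=440 f(16,12)=104 f(16,14)=15 f(16,16)=1
t=17: f(17,1)=4862 f(17,3)=7072 f(17,5)=6188 f(17,7)=3808 f(17,9)=1700 f(17,11)=544 f(17,13)=119 f(17,15)=16 f(17,17)=1
t=18: f(18,0)=4862 f(18,2)=11934 f(18,4)=13260 f(18,6)=9996 f(18,8)=5508 f(18,10)=2244 f(18,12)=663 f(18,14)=135 f(18,16)=17 f(18,18)=1
Σ_s f(18,s) = 48620
P = 48620/262144 = 12155/65536

Answer: 12155/65536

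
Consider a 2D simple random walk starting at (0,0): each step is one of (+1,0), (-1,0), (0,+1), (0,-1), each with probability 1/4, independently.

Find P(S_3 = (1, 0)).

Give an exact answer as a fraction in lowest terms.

Answer: 9/64

Derivation:
Let h be the number of horizontal steps (so 3-h are vertical). To end at (1,0) need (h+1)/2 right-steps and ((3-h)+0)/2 up-steps.
Sum over h with 1 ≤ h ≤ 3, h ≡ 1 (mod 2), 3-h ≡ 0 (mod 2):
h=1: C(3,1)·C(1,1)·C(2,1) = 3·1·2 = 6
h=3: C(3,3)·C(3,2)·C(0,0) = 1·3·1 = 3
Total favorable: 9
Total paths: 4^3 = 64
P = 9/64 = 9/64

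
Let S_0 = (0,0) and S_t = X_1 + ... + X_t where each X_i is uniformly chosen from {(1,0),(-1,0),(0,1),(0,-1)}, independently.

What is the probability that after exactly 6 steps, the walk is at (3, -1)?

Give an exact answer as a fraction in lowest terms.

Answer: 45/2048

Derivation:
Let h be the number of horizontal steps (so 6-h are vertical). To end at (3,-1) need (h+3)/2 right-steps and ((6-h)-1)/2 up-steps.
Sum over h with 3 ≤ h ≤ 5, h ≡ 1 (mod 2), 6-h ≡ 1 (mod 2):
h=3: C(6,3)·C(3,3)·C(3,1) = 20·1·3 = 60
h=5: C(6,5)·C(5,4)·C(1,0) = 6·5·1 = 30
Total favorable: 90
Total paths: 4^6 = 4096
P = 90/4096 = 45/2048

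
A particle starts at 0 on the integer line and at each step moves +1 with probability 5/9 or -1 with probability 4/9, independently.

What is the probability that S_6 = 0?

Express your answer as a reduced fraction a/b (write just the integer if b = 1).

To be at 0 after 6 steps: need exactly 3 steps of +1 and 3 of -1.
Number of such sequences: C(6,3) = 20
Each has probability (5/9)^3 · (4/9)^3 = 8000/531441
P = 20 · 8000/531441 = 160000/531441

Answer: 160000/531441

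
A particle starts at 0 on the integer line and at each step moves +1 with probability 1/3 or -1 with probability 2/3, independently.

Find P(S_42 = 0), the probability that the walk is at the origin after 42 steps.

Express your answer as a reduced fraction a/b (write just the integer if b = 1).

To be at 0 after 42 steps: need exactly 21 steps of +1 and 21 of -1.
Number of such sequences: C(42,21) = 538257874440
Each has probability (1/3)^21 · (2/3)^21 = 2097152/109418989131512359209
P = 538257874440 · 2097152/109418989131512359209 = 376269525965864960/36472996377170786403

Answer: 376269525965864960/36472996377170786403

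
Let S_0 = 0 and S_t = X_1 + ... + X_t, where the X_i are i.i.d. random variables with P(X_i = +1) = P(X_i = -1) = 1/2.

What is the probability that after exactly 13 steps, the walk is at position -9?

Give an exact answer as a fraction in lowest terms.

To reach position -9 after 13 steps: need 2 steps of +1 and 11 of -1.
Favorable paths: C(13,2) = 78
Total paths: 2^13 = 8192
P = 78/8192 = 39/4096

Answer: 39/4096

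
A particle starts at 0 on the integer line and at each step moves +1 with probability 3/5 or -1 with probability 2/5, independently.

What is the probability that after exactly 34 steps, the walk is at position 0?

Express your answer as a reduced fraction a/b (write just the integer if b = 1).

Answer: 7900031552811535171584/116415321826934814453125

Derivation:
To be at 0 after 34 steps: need exactly 17 steps of +1 and 17 of -1.
Number of such sequences: C(34,17) = 2333606220
Each has probability (3/5)^17 · (2/5)^17 = 16926659444736/582076609134674072265625
P = 2333606220 · 16926659444736/582076609134674072265625 = 7900031552811535171584/116415321826934814453125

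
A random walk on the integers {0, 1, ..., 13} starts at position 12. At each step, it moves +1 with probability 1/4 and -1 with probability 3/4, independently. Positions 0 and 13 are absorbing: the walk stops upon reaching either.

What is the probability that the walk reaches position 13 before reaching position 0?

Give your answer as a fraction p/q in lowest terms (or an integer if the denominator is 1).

Answer: 265720/797161

Derivation:
Biased walk: p = 1/4, q = 3/4, r = q/p = 3
Gambler's ruin: P(hit 13 before 0 | start at 12) = (1 - r^a)/(1 - r^N)
r^12 = 531441; r^13 = 1594323
P = (1 - 531441) / (1 - 1594323) = -531440 / -1594322 = 265720/797161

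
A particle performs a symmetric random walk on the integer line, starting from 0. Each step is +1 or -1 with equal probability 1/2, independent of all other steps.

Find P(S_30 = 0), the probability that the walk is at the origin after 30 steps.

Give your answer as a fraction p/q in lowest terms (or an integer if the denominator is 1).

Answer: 9694845/67108864

Derivation:
To return to 0 after 30 steps: need exactly 15 steps of +1 and 15 of -1.
Favorable paths: C(30,15) = 155117520
Total paths: 2^30 = 1073741824
P = 155117520/1073741824 = 9694845/67108864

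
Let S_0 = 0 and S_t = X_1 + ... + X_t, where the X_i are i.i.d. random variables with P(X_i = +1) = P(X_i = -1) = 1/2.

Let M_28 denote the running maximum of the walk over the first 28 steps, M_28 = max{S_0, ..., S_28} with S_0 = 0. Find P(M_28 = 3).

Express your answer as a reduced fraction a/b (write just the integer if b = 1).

Let M_28 = max(S_0,...,S_28). Use the reflection principle: for j ≥ 1, #{paths with M_28 ≥ j} = #{S_28 ≥ j} + #{S_28 ≥ j+1}.
By reflection, #{M_28 ≥ 3} = #{S_28 ≥ 3} + #{S_28 ≥ 4} = 76717268 + 76717268 = 153434536.
#{M_28 ≥ 4} = #{S_28 ≥ 4} + #{S_28 ≥ 5} = 76717268 + 46295513 = 123012781.
#{M_28 = 3} = 153434536 - 123012781 = 30421755.
P(M_28 = 3) = 30421755/268435456 = 30421755/268435456

Answer: 30421755/268435456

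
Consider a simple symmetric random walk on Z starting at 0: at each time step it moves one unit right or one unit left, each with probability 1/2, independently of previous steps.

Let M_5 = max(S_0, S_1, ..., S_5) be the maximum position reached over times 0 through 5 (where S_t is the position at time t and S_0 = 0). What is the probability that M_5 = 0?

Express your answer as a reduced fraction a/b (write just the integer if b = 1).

Let M_5 = max(S_0,...,S_5). Use the reflection principle: for j ≥ 1, #{paths with M_5 ≥ j} = #{S_5 ≥ j} + #{S_5 ≥ j+1}.
P(M_5 ≥ 0) = 1 since S_0 = 0, so #{M_5 ≥ 0} = 32.
#{M_5 ≥ 1} = #{S_5 ≥ 1} + #{S_5 ≥ 2} = 16 + 6 = 22.
#{M_5 = 0} = 32 - 22 = 10.
P(M_5 = 0) = 10/32 = 5/16

Answer: 5/16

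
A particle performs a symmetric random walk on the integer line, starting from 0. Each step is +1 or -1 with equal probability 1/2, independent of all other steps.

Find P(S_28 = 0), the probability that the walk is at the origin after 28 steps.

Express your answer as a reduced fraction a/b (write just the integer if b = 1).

Answer: 5014575/33554432

Derivation:
To return to 0 after 28 steps: need exactly 14 steps of +1 and 14 of -1.
Favorable paths: C(28,14) = 40116600
Total paths: 2^28 = 268435456
P = 40116600/268435456 = 5014575/33554432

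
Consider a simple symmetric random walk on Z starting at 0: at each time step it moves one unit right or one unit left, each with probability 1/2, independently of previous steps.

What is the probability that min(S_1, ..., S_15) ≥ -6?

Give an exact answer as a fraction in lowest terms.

Let f(t,s) = #length-t paths at position s with S_1..S_t all ≥ -6.
f(t,s) = f(t-1,s-1) + f(t-1,s+1) for s ≥ -6; f(t,s) = 0 for s < -6.
t=0: f(0,0)=1
t=1: f(1,-1)=1 f(1,1)=1
t=2: f(2,-2)=1 f(2,0)=2 f(2,2)=1
t=3: f(3,-3)=1 f(3,-1)=3 f(3,1)=3 f(3,3)=1
t=4: f(4,-4)=1 f(4,-2)=4 f(4,0)=6 f(4,2)=4 f(4,4)=1
t=5: f(5,-5)=1 f(5,-3)=5 f(5,-1)=10 f(5,1)=10 f(5,3)=5 f(5,5)=1
t=6: f(6,-6)=1 f(6,-4)=6 f(6,-2)=15 f(6,0)=20 f(6,2)=15 f(6,4)=6 f(6,6)=1
t=7: f(7,-5)=7 f(7,-3)=21 f(7,-1)=35 f(7,1)=35 f(7,3)=21 f(7,5)=7 f(7,7)=1
t=8: f(8,-6)=7 f(8,-4)=28 f(8,-2)=56 f(8,0)=70 f(8,2)=56 f(8,4)=28 f(8,6)=8 f(8,8)=1
t=9: f(9,-5)=35 f(9,-3)=84 f(9,-1)=126 f(9,1)=126 f(9,3)=84 f(9,5)=36 f(9,7)=9 f(9,9)=1
t=10: f(10,-6)=35 f(10,-4)=119 f(10,-2)=210 f(10,0)=252 f(10,2)=210 f(10,4)=120 f(10,6)=45 f(10,8)=10 f(10,10)=1
t=11: f(11,-5)=154 f(11,-3)=329 f(11,-1)=462 f(11,1)=462 f(11,3)=330 f(11,5)=165 f(11,7)=55 f(11,9)=11 f(11,11)=1
t=12: f(12,-6)=154 f(12,-4)=483 f(12,-2)=791 f(12,0)=924 f(12,2)=792 f(12,4)=495 f(12,6)=220 f(12,8)=66 f(12,10)=12 f(12,12)=1
t=13: f(13,-5)=637 f(13,-3)=1274 f(13,-1)=1715 f(13,1)=1716 f(13,3)=1287 f(13,5)=715 f(13,7)=286 f(13,9)=78 f(13,11)=13 f(13,13)=1
t=14: f(14,-6)=637 f(14,-4)=1911 f(14,-2)=2989 f(14,0)=3431 f(14,2)=3003 f(14,4)=2002 f(14,6)=1001 f(14,8)=364 f(14,10)=91 f(14,12)=14 f(14,14)=1
t=15: f(15,-5)=2548 f(15,-3)=4900 f(15,-1)=6420 f(15,1)=6434 f(15,3)=5005 f(15,5)=3003 f(15,7)=1365 f(15,9)=455 f(15,11)=105 f(15,13)=15 f(15,15)=1
Σ_s f(15,s) = 30251
P = 30251/32768 = 30251/32768

Answer: 30251/32768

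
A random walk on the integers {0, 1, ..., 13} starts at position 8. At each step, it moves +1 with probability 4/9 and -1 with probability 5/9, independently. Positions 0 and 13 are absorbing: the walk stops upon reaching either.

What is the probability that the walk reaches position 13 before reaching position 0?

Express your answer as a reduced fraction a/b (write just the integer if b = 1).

Biased walk: p = 4/9, q = 5/9, r = q/p = 5/4
Gambler's ruin: P(hit 13 before 0 | start at 8) = (1 - r^a)/(1 - r^N)
r^8 = 390625/65536; r^13 = 1220703125/67108864
P = (1 - 390625/65536) / (1 - 1220703125/67108864) = -325089/65536 / -1153594261/67108864 = 332891136/1153594261

Answer: 332891136/1153594261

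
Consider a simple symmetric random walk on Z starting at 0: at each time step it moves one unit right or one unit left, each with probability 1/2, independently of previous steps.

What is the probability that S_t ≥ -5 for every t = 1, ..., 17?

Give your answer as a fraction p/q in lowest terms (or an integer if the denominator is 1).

Let f(t,s) = #length-t paths at position s with S_1..S_t all ≥ -5.
f(t,s) = f(t-1,s-1) + f(t-1,s+1) for s ≥ -5; f(t,s) = 0 for s < -5.
t=0: f(0,0)=1
t=1: f(1,-1)=1 f(1,1)=1
t=2: f(2,-2)=1 f(2,0)=2 f(2,2)=1
t=3: f(3,-3)=1 f(3,-1)=3 f(3,1)=3 f(3,3)=1
t=4: f(4,-4)=1 f(4,-2)=4 f(4,0)=6 f(4,2)=4 f(4,4)=1
t=5: f(5,-5)=1 f(5,-3)=5 f(5,-1)=10 f(5,1)=10 f(5,3)=5 f(5,5)=1
t=6: f(6,-4)=6 f(6,-2)=15 f(6,0)=20 f(6,2)=15 f(6,4)=6 f(6,6)=1
t=7: f(7,-5)=6 f(7,-3)=21 f(7,-1)=35 f(7,1)=35 f(7,3)=21 f(7,5)=7 f(7,7)=1
t=8: f(8,-4)=27 f(8,-2)=56 f(8,0)=70 f(8,2)=56 f(8,4)=28 f(8,6)=8 f(8,8)=1
t=9: f(9,-5)=27 f(9,-3)=83 f(9,-1)=126 f(9,1)=126 f(9,3)=84 f(9,5)=36 f(9,7)=9 f(9,9)=1
t=10: f(10,-4)=110 f(10,-2)=209 f(10,0)=252 f(10,2)=210 f(10,4)=120 f(10,6)=45 f(10,8)=10 f(10,10)=1
t=11: f(11,-5)=110 f(11,-3)=319 f(11,-1)=461 f(11,1)=462 f(11,3)=330 f(11,5)=165 f(11,7)=55 f(11,9)=11 f(11,11)=1
t=12: f(12,-4)=429 f(12,-2)=780 f(12,0)=923 f(12,2)=792 f(12,4)=495 f(12,6)=220 f(12,8)=66 f(12,10)=12 f(12,12)=1
t=13: f(13,-5)=429 f(13,-3)=1209 f(13,-1)=1703 f(13,1)=1715 f(13,3)=1287 f(13,5)=715 f(13,7)=286 f(13,9)=78 f(13,11)=13 f(13,13)=1
t=14: f(14,-4)=1638 f(14,-2)=2912 f(14,0)=3418 f(14,2)=3002 f(14,4)=2002 f(14,6)=1001 f(14,8)=364 f(14,10)=91 f(14,12)=14 f(14,14)=1
t=15: f(15,-5)=1638 f(15,-3)=4550 f(15,-1)=6330 f(15,1)=6420 f(15,3)=5004 f(15,5)=3003 f(15,7)=1365 f(15,9)=455 f(15,11)=105 f(15,13)=15 f(15,15)=1
t=16: f(16,-4)=6188 f(16,-2)=10880 f(16,0)=12750 f(16,2)=11424 f(16,4)=8007 f(16,6)=4368 f(16,8)=1820 f(16,10)=560 f(16,12)=120 f(16,14)=16 f(16,16)=1
t=17: f(17,-5)=6188 f(17,-3)=17068 f(17,-1)=23630 f(17,1)=24174 f(17,3)=19431 f(17,5)=12375 f(17,7)=6188 f(17,9)=2380 f(17,11)=680 f(17,13)=136 f(17,15)=17 f(17,17)=1
Σ_s f(17,s) = 112268
P = 112268/131072 = 28067/32768

Answer: 28067/32768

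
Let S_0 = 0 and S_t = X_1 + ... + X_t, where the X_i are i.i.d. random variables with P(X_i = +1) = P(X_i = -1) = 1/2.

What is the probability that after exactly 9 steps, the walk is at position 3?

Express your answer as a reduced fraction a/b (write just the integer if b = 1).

To reach position 3 after 9 steps: need 6 steps of +1 and 3 of -1.
Favorable paths: C(9,6) = 84
Total paths: 2^9 = 512
P = 84/512 = 21/128

Answer: 21/128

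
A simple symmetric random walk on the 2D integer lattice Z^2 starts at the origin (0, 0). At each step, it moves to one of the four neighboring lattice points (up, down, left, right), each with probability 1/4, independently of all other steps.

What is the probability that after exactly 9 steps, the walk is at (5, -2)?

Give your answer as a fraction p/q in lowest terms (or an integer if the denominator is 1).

Let h be the number of horizontal steps (so 9-h are vertical). To end at (5,-2) need (h+5)/2 right-steps and ((9-h)-2)/2 up-steps.
Sum over h with 5 ≤ h ≤ 7, h ≡ 1 (mod 2), 9-h ≡ 0 (mod 2):
h=5: C(9,5)·C(5,5)·C(4,1) = 126·1·4 = 504
h=7: C(9,7)·C(7,6)·C(2,0) = 36·7·1 = 252
Total favorable: 756
Total paths: 4^9 = 262144
P = 756/262144 = 189/65536

Answer: 189/65536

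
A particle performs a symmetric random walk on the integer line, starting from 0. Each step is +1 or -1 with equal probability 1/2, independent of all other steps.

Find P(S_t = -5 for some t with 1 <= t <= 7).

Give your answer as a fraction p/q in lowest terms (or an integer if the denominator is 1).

Answer: 9/128

Derivation:
Count via complement. Let g(t,s) = #length-t paths at position s with S_1..S_t all ≠ -5.
g(t,s) = g(t-1,s-1) + g(t-1,s+1) for s ≠ -5; g(t,-5) = 0.
t=0: g(0,0)=1
t=1: g(1,-1)=1 g(1,1)=1
t=2: g(2,-2)=1 g(2,0)=2 g(2,2)=1
t=3: g(3,-3)=1 g(3,-1)=3 g(3,1)=3 g(3,3)=1
t=4: g(4,-4)=1 g(4,-2)=4 g(4,0)=6 g(4,2)=4 g(4,4)=1
t=5: g(5,-3)=5 g(5,-1)=10 g(5,1)=10 g(5,3)=5 g(5,5)=1
t=6: g(6,-4)=5 g(6,-2)=15 g(6,0)=20 g(6,2)=15 g(6,4)=6 g(6,6)=1
t=7: g(7,-3)=20 g(7,-1)=35 g(7,1)=35 g(7,3)=21 g(7,5)=7 g(7,7)=1
Paths never hitting -5: Σ_s g(7,s) = 119
Paths hitting -5: 2^7 - 119 = 9
P = 9/128 = 9/128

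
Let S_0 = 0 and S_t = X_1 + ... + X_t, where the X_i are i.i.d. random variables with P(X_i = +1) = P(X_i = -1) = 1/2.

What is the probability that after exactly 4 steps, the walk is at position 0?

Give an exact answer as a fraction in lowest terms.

Answer: 3/8

Derivation:
To return to 0 after 4 steps: need exactly 2 steps of +1 and 2 of -1.
Favorable paths: C(4,2) = 6
Total paths: 2^4 = 16
P = 6/16 = 3/8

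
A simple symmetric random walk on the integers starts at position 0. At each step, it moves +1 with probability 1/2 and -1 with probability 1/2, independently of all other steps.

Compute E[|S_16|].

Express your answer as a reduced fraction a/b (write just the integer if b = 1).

S_16 takes values m ≡ 0 (mod 2) with |m| ≤ 16; P(S_16=m) = C(16,(16+m)/2)/2^16.
Total paths: 2^16 = 65536
Distribution: P(S=-16)=1/65536, P(S=-14)=16/65536, P(S=-12)=120/65536, P(S=-10)=560/65536, P(S=-8)=1820/65536, P(S=-6)=4368/65536, P(S=-4)=8008/65536, P(S=-2)=11440/65536, P(S=0)=12870/65536, P(S=2)=11440/65536, P(S=4)=8008/65536, P(S=6)=4368/65536, P(S=8)=1820/65536, P(S=10)=560/65536, P(S=12)=120/65536, P(S=14)=16/65536, P(S=16)=1/65536
E[|S_16|] = Σ_m |m|·P(S_16=m) = 205920/65536 = 6435/2048

Answer: 6435/2048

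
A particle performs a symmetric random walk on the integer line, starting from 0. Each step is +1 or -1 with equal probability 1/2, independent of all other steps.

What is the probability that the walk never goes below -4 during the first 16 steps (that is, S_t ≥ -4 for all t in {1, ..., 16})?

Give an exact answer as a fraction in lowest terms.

Let f(t,s) = #length-t paths at position s with S_1..S_t all ≥ -4.
f(t,s) = f(t-1,s-1) + f(t-1,s+1) for s ≥ -4; f(t,s) = 0 for s < -4.
t=0: f(0,0)=1
t=1: f(1,-1)=1 f(1,1)=1
t=2: f(2,-2)=1 f(2,0)=2 f(2,2)=1
t=3: f(3,-3)=1 f(3,-1)=3 f(3,1)=3 f(3,3)=1
t=4: f(4,-4)=1 f(4,-2)=4 f(4,0)=6 f(4,2)=4 f(4,4)=1
t=5: f(5,-3)=5 f(5,-1)=10 f(5,1)=10 f(5,3)=5 f(5,5)=1
t=6: f(6,-4)=5 f(6,-2)=15 f(6,0)=20 f(6,2)=15 f(6,4)=6 f(6,6)=1
t=7: f(7,-3)=20 f(7,-1)=35 f(7,1)=35 f(7,3)=21 f(7,5)=7 f(7,7)=1
t=8: f(8,-4)=20 f(8,-2)=55 f(8,0)=70 f(8,2)=56 f(8,4)=28 f(8,6)=8 f(8,8)=1
t=9: f(9,-3)=75 f(9,-1)=125 f(9,1)=126 f(9,3)=84 f(9,5)=36 f(9,7)=9 f(9,9)=1
t=10: f(10,-4)=75 f(10,-2)=200 f(10,0)=251 f(10,2)=210 f(10,4)=120 f(10,6)=45 f(10,8)=10 f(10,10)=1
t=11: f(11,-3)=275 f(11,-1)=451 f(11,1)=461 f(11,3)=330 f(11,5)=165 f(11,7)=55 f(11,9)=11 f(11,11)=1
t=12: f(12,-4)=275 f(12,-2)=726 f(12,0)=912 f(12,2)=791 f(12,4)=495 f(12,6)=220 f(12,8)=66 f(12,10)=12 f(12,12)=1
t=13: f(13,-3)=1001 f(13,-1)=1638 f(13,1)=1703 f(13,3)=1286 f(13,5)=715 f(13,7)=286 f(13,9)=78 f(13,11)=13 f(13,13)=1
t=14: f(14,-4)=1001 f(14,-2)=2639 f(14,0)=3341 f(14,2)=2989 f(14,4)=2001 f(14,6)=1001 f(14,8)=364 f(14,10)=91 f(14,12)=14 f(14,14)=1
t=15: f(15,-3)=3640 f(15,-1)=5980 f(15,1)=6330 f(15,3)=4990 f(15,5)=3002 f(15,7)=1365 f(15,9)=455 f(15,11)=105 f(15,13)=15 f(15,15)=1
t=16: f(16,-4)=3640 f(16,-2)=9620 f(16,0)=12310 f(16,2)=11320 f(16,4)=7992 f(16,6)=4367 f(16,8)=1820 f(16,10)=560 f(16,12)=120 f(16,14)=16 f(16,16)=1
Σ_s f(16,s) = 51766
P = 51766/65536 = 25883/32768

Answer: 25883/32768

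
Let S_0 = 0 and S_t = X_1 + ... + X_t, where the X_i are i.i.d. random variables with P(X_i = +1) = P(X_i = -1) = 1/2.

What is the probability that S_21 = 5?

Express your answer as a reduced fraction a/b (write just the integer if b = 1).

To reach position 5 after 21 steps: need 13 steps of +1 and 8 of -1.
Favorable paths: C(21,13) = 203490
Total paths: 2^21 = 2097152
P = 203490/2097152 = 101745/1048576

Answer: 101745/1048576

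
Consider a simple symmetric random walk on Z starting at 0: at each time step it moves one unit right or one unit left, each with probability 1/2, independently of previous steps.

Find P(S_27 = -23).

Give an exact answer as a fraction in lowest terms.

Answer: 351/134217728

Derivation:
To reach position -23 after 27 steps: need 2 steps of +1 and 25 of -1.
Favorable paths: C(27,2) = 351
Total paths: 2^27 = 134217728
P = 351/134217728 = 351/134217728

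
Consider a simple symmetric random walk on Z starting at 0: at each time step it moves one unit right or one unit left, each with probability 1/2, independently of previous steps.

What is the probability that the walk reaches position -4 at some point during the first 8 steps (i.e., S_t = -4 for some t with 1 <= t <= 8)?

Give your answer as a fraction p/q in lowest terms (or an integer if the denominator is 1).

Count via complement. Let g(t,s) = #length-t paths at position s with S_1..S_t all ≠ -4.
g(t,s) = g(t-1,s-1) + g(t-1,s+1) for s ≠ -4; g(t,-4) = 0.
t=0: g(0,0)=1
t=1: g(1,-1)=1 g(1,1)=1
t=2: g(2,-2)=1 g(2,0)=2 g(2,2)=1
t=3: g(3,-3)=1 g(3,-1)=3 g(3,1)=3 g(3,3)=1
t=4: g(4,-2)=4 g(4,0)=6 g(4,2)=4 g(4,4)=1
t=5: g(5,-3)=4 g(5,-1)=10 g(5,1)=10 g(5,3)=5 g(5,5)=1
t=6: g(6,-2)=14 g(6,0)=20 g(6,2)=15 g(6,4)=6 g(6,6)=1
t=7: g(7,-3)=14 g(7,-1)=34 g(7,1)=35 g(7,3)=21 g(7,5)=7 g(7,7)=1
t=8: g(8,-2)=48 g(8,0)=69 g(8,2)=56 g(8,4)=28 g(8,6)=8 g(8,8)=1
Paths never hitting -4: Σ_s g(8,s) = 210
Paths hitting -4: 2^8 - 210 = 46
P = 46/256 = 23/128

Answer: 23/128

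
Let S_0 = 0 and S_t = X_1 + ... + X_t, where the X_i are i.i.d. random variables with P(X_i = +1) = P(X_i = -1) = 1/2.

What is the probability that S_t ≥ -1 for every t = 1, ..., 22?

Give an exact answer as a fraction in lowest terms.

Answer: 676039/2097152

Derivation:
Let f(t,s) = #length-t paths at position s with S_1..S_t all ≥ -1.
f(t,s) = f(t-1,s-1) + f(t-1,s+1) for s ≥ -1; f(t,s) = 0 for s < -1.
t=0: f(0,0)=1
t=1: f(1,-1)=1 f(1,1)=1
t=2: f(2,0)=2 f(2,2)=1
t=3: f(3,-1)=2 f(3,1)=3 f(3,3)=1
t=4: f(4,0)=5 f(4,2)=4 f(4,4)=1
t=5: f(5,-1)=5 f(5,1)=9 f(5,3)=5 f(5,5)=1
t=6: f(6,0)=14 f(6,2)=14 f(6,4)=6 f(6,6)=1
t=7: f(7,-1)=14 f(7,1)=28 f(7,3)=20 f(7,5)=7 f(7,7)=1
t=8: f(8,0)=42 f(8,2)=48 f(8,4)=27 f(8,6)=8 f(8,8)=1
t=9: f(9,-1)=42 f(9,1)=90 f(9,3)=75 f(9,5)=35 f(9,7)=9 f(9,9)=1
t=10: f(10,0)=132 f(10,2)=165 f(10,4)=110 f(10,6)=44 f(10,8)=10 f(10,10)=1
t=11: f(11,-1)=132 f(11,1)=297 f(11,3)=275 f(11,5)=154 f(11,7)=54 f(11,9)=11 f(11,11)=1
t=12: f(12,0)=429 f(12,2)=572 f(12,4)=429 f(12,6)=208 f(12,8)=65 f(12,10)=12 f(12,12)=1
t=13: f(13,-1)=429 f(13,1)=1001 f(13,3)=1001 f(13,5)=637 f(13,7)=273 f(13,9)=77 f(13,11)=13 f(13,13)=1
t=14: f(14,0)=1430 f(14,2)=2002 f(14,4)=1638 f(14,6)=910 f(14,8)=350 f(14,10)=90 f(14,12)=14 f(14,14)=1
t=15: f(15,-1)=1430 f(15,1)=3432 f(15,3)=3640 f(15,5)=2548 f(15,7)=1260 f(15,9)=440 f(15,11)=104 f(15,13)=15 f(15,15)=1
t=16: f(16,0)=4862 f(16,2)=7072 f(16,4)=6188 f(16,6)=3808 f(16,8)=1700 f(16,10)=544 f(16,12)=119 f(16,14)=16 f(16,16)=1
t=17: f(17,-1)=4862 f(17,1)=11934 f(17,3)=13260 f(17,5)=9996 f(17,7)=5508 f(17,9)=2244 f(17,11)=663 f(17,13)=135 f(17,15)=17 f(17,17)=1
t=18: f(18,0)=16796 f(18,2)=25194 f(18,4)=23256 f(18,6)=15504 f(18,8)=7752 f(18,10)=2907 f(18,12)=798 f(18,14)=152 f(18,16)=18 f(18,18)=1
t=19: f(19,-1)=16796 f(19,1)=41990 f(19,3)=48450 f(19,5)=38760 f(19,7)=23256 f(19,9)=10659 f(19,11)=3705 f(19,13)=950 f(19,15)=170 f(19,17)=19 f(19,19)=1
t=20: f(20,0)=58786 f(20,2)=90440 f(20,4)=87210 f(20,6)=62016 f(20,8)=33915 f(20,10)=14364 f(20,12)=4655 f(20,14)=1120 f(20,16)=189 f(20,18)=20 f(20,20)=1
t=21: f(21,-1)=58786 f(21,1)=149226 f(21,3)=177650 f(21,5)=149226 f(21,7)=95931 f(21,9)=48279 f(21,11)=19019 f(21,13)=5775 f(21,15)=1309 f(21,17)=209 f(21,19)=21 f(21,21)=1
t=22: f(22,0)=208012 f(22,2)=326876 f(22,4)=326876 f(22,6)=245157 f(22,8)=144210 f(22,10)=67298 f(22,12)=24794 f(22,14)=7084 f(22,16)=1518 f(22,18)=230 f(22,20)=22 f(22,22)=1
Σ_s f(22,s) = 1352078
P = 1352078/4194304 = 676039/2097152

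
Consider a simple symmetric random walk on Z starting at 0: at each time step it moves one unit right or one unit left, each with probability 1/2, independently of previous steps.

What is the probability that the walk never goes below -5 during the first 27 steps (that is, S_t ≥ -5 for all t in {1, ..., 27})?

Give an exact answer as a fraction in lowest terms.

Answer: 50480055/67108864

Derivation:
Let f(t,s) = #length-t paths at position s with S_1..S_t all ≥ -5.
f(t,s) = f(t-1,s-1) + f(t-1,s+1) for s ≥ -5; f(t,s) = 0 for s < -5.
t=0: f(0,0)=1
t=1: f(1,-1)=1 f(1,1)=1
t=2: f(2,-2)=1 f(2,0)=2 f(2,2)=1
t=3: f(3,-3)=1 f(3,-1)=3 f(3,1)=3 f(3,3)=1
t=4: f(4,-4)=1 f(4,-2)=4 f(4,0)=6 f(4,2)=4 f(4,4)=1
t=5: f(5,-5)=1 f(5,-3)=5 f(5,-1)=10 f(5,1)=10 f(5,3)=5 f(5,5)=1
t=6: f(6,-4)=6 f(6,-2)=15 f(6,0)=20 f(6,2)=15 f(6,4)=6 f(6,6)=1
t=7: f(7,-5)=6 f(7,-3)=21 f(7,-1)=35 f(7,1)=35 f(7,3)=21 f(7,5)=7 f(7,7)=1
t=8: f(8,-4)=27 f(8,-2)=56 f(8,0)=70 f(8,2)=56 f(8,4)=28 f(8,6)=8 f(8,8)=1
t=9: f(9,-5)=27 f(9,-3)=83 f(9,-1)=126 f(9,1)=126 f(9,3)=84 f(9,5)=36 f(9,7)=9 f(9,9)=1
t=10: f(10,-4)=110 f(10,-2)=209 f(10,0)=252 f(10,2)=210 f(10,4)=120 f(10,6)=45 f(10,8)=10 f(10,10)=1
t=11: f(11,-5)=110 f(11,-3)=319 f(11,-1)=461 f(11,1)=462 f(11,3)=330 f(11,5)=165 f(11,7)=55 f(11,9)=11 f(11,11)=1
t=12: f(12,-4)=429 f(12,-2)=780 f(12,0)=923 f(12,2)=792 f(12,4)=495 f(12,6)=220 f(12,8)=66 f(12,10)=12 f(12,12)=1
t=13: f(13,-5)=429 f(13,-3)=1209 f(13,-1)=1703 f(13,1)=1715 f(13,3)=1287 f(13,5)=715 f(13,7)=286 f(13,9)=78 f(13,11)=13 f(13,13)=1
t=14: f(14,-4)=1638 f(14,-2)=2912 f(14,0)=3418 f(14,2)=3002 f(14,4)=2002 f(14,6)=1001 f(14,8)=364 f(14,10)=91 f(14,12)=14 f(14,14)=1
t=15: f(15,-5)=1638 f(15,-3)=4550 f(15,-1)=6330 f(15,1)=6420 f(15,3)=5004 f(15,5)=3003 f(15,7)=1365 f(15,9)=455 f(15,11)=105 f(15,13)=15 f(15,15)=1
t=16: f(16,-4)=6188 f(16,-2)=10880 f(16,0)=12750 f(16,2)=11424 f(16,4)=8007 f(16,6)=4368 f(16,8)=1820 f(16,10)=560 f(16,12)=120 f(16,14)=16 f(16,16)=1
t=17: f(17,-5)=6188 f(17,-3)=17068 f(17,-1)=23630 f(17,1)=24174 f(17,3)=19431 f(17,5)=12375 f(17,7)=6188 f(17,9)=2380 f(17,11)=680 f(17,13)=136 f(17,15)=17 f(17,17)=1
t=18: f(18,-4)=23256 f(18,-2)=40698 f(18,0)=47804 f(18,2)=43605 f(18,4)=31806 f(18,6)=18563 f(18,8)=8568 f(18,10)=3060 f(18,12)=816 f(18,14)=153 f(18,16)=18 f(18,18)=1
t=19: f(19,-5)=23256 f(19,-3)=63954 f(19,-1)=88502 f(19,1)=91409 f(19,3)=75411 f(19,5)=50369 f(19,7)=27131 f(19,9)=11628 f(19,11)=3876 f(19,13)=969 f(19,15)=171 f(19,17)=19 f(19,19)=1
t=20: f(20,-4)=87210 f(20,-2)=152456 f(20,0)=179911 f(20,2)=166820 f(20,4)=125780 f(20,6)=77500 f(20,8)=38759 f(20,10)=15504 f(20,12)=4845 f(20,14)=1140 f(20,16)=190 f(20,18)=20 f(20,20)=1
t=21: f(21,-5)=87210 f(21,-3)=239666 f(21,-1)=332367 f(21,1)=346731 f(21,3)=292600 f(21,5)=203280 f(21,7)=116259 f(21,9)=54263 f(21,11)=20349 f(21,13)=5985 f(21,15)=1330 f(21,17)=210 f(21,19)=21 f(21,21)=1
t=22: f(22,-4)=326876 f(22,-2)=572033 f(22,0)=679098 f(22,2)=639331 f(22,4)=495880 f(22,6)=319539 f(22,8)=170522 f(22,10)=74612 f(22,12)=26334 f(22,14)=7315 f(22,16)=1540 f(22,18)=231 f(22,20)=22 f(22,22)=1
t=23: f(23,-5)=326876 f(23,-3)=898909 f(23,-1)=1251131 f(23,1)=1318429 f(23,3)=1135211 f(23,5)=815419 f(23,7)=490061 f(23,9)=245134 f(23,11)=100946 f(23,13)=33649 f(23,15)=8855 f(23,17)=1771 f(23,19)=253 f(23,21)=23 f(23,23)=1
t=24: f(24,-4)=1225785 f(24,-2)=2150040 f(24,0)=2569560 f(24,2)=2453640 f(24,4)=1950630 f(24,6)=1305480 f(24,8)=735195 f(24,10)=346080 f(24,12)=134595 f(24,14)=42504 f(24,16)=10626 f(24,18)=2024 f(24,20)=276 f(24,22)=24 f(24,24)=1
t=25: f(25,-5)=1225785 f(25,-3)=3375825 f(25,-1)=4719600 f(25,1)=5023200 f(25,3)=4404270 f(25,5)=3256110 f(25,7)=2040675 f(25,9)=1081275 f(25,11)=480675 f(25,13)=177099 f(25,15)=53130 f(25,17)=12650 f(25,19)=2300 f(25,21)=300 f(25,23)=25 f(25,25)=1
t=26: f(26,-4)=4601610 f(26,-2)=8095425 f(26,0)=9742800 f(26,2)=9427470 f(26,4)=7660380 f(26,6)=5296785 f(26,8)=3121950 f(26,10)=1561950 f(26,12)=657774 f(26,14)=230229 f(26,16)=65780 f(26,18)=14950 f(26,20)=2600 f(26,22)=325 f(26,24)=26 f(26,26)=1
t=27: f(27,-5)=4601610 f(27,-3)=12697035 f(27,-1)=17838225 f(27,1)=19170270 f(27,3)=17087850 f(27,5)=12957165 f(27,7)=8418735 f(27,9)=4683900 f(27,11)=2219724 f(27,13)=888003 f(27,15)=296009 f(27,17)=80730 f(27,19)=17550 f(27,21)=2925 f(27,23)=351 f(27,25)=27 f(27,27)=1
Σ_s f(27,s) = 100960110
P = 100960110/134217728 = 50480055/67108864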